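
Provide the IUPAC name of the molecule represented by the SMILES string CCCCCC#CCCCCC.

dodec-6-yne

The longest carbon chain that includes the multiple bond has 12 carbons, so the parent hydride is dodecane.
A C≡C triple bond in the chain gives the infix -yne-.
The molecule is symmetric, so either numbering direction gives the same locants.
With this numbering: the triple bond between C-6 and C-7.
The name is dodec-6-yne.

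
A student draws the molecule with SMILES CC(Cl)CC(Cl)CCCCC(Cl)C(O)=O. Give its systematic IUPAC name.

The longest chain bearing the –COOH group is 10 carbons long (decane).
The highest-priority functional group is a carboxylic acid (terminal –COOH), so the name ends in -oic acid.
The numbering direction is chosen so that the carboxylic acid carbon is C-1 by definition.
With this numbering: chloro groups at C-2 and C-7 and C-9.
Assembling the pieces gives 2,7,9-trichlorodecanoic acid.

2,7,9-trichlorodecanoic acid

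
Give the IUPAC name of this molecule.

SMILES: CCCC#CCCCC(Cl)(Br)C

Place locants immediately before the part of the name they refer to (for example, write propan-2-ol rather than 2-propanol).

The longest carbon chain that includes the multiple bond has 10 carbons, so the parent hydride is decane.
A C≡C triple bond in the chain gives the infix -yne-.
Number the chain so that numbering from this end puts the triple bond at C-4 rather than C-6.
With this numbering: the triple bond between C-4 and C-5; a bromo group at C-9; a chloro group at C-9.
Substituent prefixes are cited in alphabetical order (multiplying prefixes like di-/tri- are ignored for ordering).
Assembling the pieces gives 9-bromo-9-chlorodec-4-yne.

9-bromo-9-chlorodec-4-yne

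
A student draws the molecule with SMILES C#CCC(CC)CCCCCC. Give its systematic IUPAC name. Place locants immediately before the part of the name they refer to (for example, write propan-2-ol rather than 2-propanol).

4-ethyldec-1-yne

The longest chain bearing the multiple bond is 10 carbons long (decane).
There is one C≡C triple bond, indicated by the ending -yne.
Choose the numbering such that numbering from this end puts the triple bond at C-1 rather than C-9.
This places the triple bond between C-1 and C-2; an ethyl group at C-4.
The name is 4-ethyldec-1-yne.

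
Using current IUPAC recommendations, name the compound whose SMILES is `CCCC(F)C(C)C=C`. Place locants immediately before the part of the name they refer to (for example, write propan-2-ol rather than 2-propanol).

Counting along the main chain through the multiple bond gives 7 carbons: the parent is heptane.
The chain contains a C=C double bond, so the unsaturation ending is -ene.
The numbering direction is chosen so that numbering from this end puts the double bond at C-1 rather than C-6.
With this numbering: the double bond between C-1 and C-2; a fluoro group at C-4; a methyl group at C-3.
Prefixes are listed alphabetically: fluoro, methyl.
Assembling the pieces gives 4-fluoro-3-methylhept-1-ene.

4-fluoro-3-methylhept-1-ene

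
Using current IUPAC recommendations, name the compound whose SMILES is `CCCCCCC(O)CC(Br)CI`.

The longest chain bearing the –OH group is 10 carbons long (decane).
An alcohol (–OH) is the principal characteristic group, giving the suffix -ol.
The numbering direction is chosen so that numbering from this end puts the hydroxyl group at C-4 rather than C-7.
This places the hydroxyl at C-4; a bromo group at C-2; an iodo group at C-1.
Prefixes are listed alphabetically: bromo, iodo.
Putting it together: 2-bromo-1-iododecan-4-ol.

2-bromo-1-iododecan-4-ol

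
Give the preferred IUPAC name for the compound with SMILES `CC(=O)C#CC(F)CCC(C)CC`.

5-fluoro-8-methyldec-3-yn-2-one

Counting along the main chain through the carbonyl and the multiple bond gives 10 carbons: the parent is decane.
The highest-priority functional group is a ketone (C=O on an internal carbon), so the name ends in -one.
The chain contains a C≡C triple bond, so the unsaturation ending is -yne.
The numbering direction is chosen so that numbering from this end puts the carbonyl group at C-2 rather than C-9.
With this numbering: the carbonyl at C-2; the triple bond between C-3 and C-4; a fluoro group at C-5; a methyl group at C-8.
Prefixes are listed alphabetically: fluoro, methyl.
Putting it together: 5-fluoro-8-methyldec-3-yn-2-one.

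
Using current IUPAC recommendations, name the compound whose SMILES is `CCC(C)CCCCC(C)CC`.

The longest continuous carbon chain has 10 atoms, so the parent hydride is decane.
Numbering from either end gives identical locants here.
This places methyl groups at C-3 and C-8.
The name is 3,8-dimethyldecane.

3,8-dimethyldecane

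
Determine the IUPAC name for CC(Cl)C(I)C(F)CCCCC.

The longest continuous carbon chain has 9 atoms, so the parent hydride is nonane.
Number the chain so that the substituent locant set {2,3,4} is lower than {6,7,8} at the first point of difference.
With this numbering: a chloro group at C-2; a fluoro group at C-4; an iodo group at C-3.
Substituent prefixes are cited in alphabetical order (multiplying prefixes like di-/tri- are ignored for ordering).
Assembling the pieces gives 2-chloro-4-fluoro-3-iodononane.

2-chloro-4-fluoro-3-iodononane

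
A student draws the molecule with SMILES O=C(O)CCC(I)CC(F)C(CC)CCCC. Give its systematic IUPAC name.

7-ethyl-6-fluoro-4-iodoundecanoic acid

The longest chain bearing the –COOH group is 11 carbons long (undecane).
A carboxylic acid (terminal –COOH) is the principal characteristic group, giving the suffix -oic acid.
The numbering direction is chosen so that the carboxylic acid carbon is C-1 by definition.
This places an ethyl group at C-7; a fluoro group at C-6; an iodo group at C-4.
The substituents are ordered alphabetically, ignoring any di-/tri- multipliers.
Putting it together: 7-ethyl-6-fluoro-4-iodoundecanoic acid.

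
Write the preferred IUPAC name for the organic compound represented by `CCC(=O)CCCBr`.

6-bromohexan-3-one

The longest chain bearing the carbonyl is 6 carbons long (hexane).
The principal characteristic group is a ketone (C=O on an internal carbon), named with the suffix -one.
The numbering direction is chosen so that numbering from this end puts the carbonyl group at C-3 rather than C-4.
This places the carbonyl at C-3; a bromo group at C-6.
Putting it together: 6-bromohexan-3-one.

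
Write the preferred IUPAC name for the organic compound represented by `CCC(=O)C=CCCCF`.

8-fluorooct-4-en-3-one

Counting along the main chain through the carbonyl and the multiple bond gives 8 carbons: the parent is octane.
The highest-priority functional group is a ketone (C=O on an internal carbon), so the name ends in -one.
A C=C double bond in the chain gives the infix -ene-.
The numbering direction is chosen so that numbering from this end puts the carbonyl group at C-3 rather than C-6.
This places the carbonyl at C-3; the double bond between C-4 and C-5; a fluoro group at C-8.
Assembling the pieces gives 8-fluorooct-4-en-3-one.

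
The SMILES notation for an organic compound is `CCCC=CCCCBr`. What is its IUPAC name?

1-bromooct-4-ene

The longest carbon chain that includes the multiple bond has 8 carbons, so the parent hydride is octane.
The chain contains a C=C double bond, so the unsaturation ending is -ene.
Number the chain so that the substituent locant set {1} is lower than {8} at the first point of difference.
This places the double bond between C-4 and C-5; a bromo group at C-1.
The name is 1-bromooct-4-ene.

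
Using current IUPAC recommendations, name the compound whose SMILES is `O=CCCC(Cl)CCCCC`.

4-chlorononanal

The longest carbon chain that includes the –CHO group has 9 carbons, so the parent hydride is nonane.
The principal characteristic group is an aldehyde (terminal –CHO), named with the suffix -al.
Choose the numbering such that the aldehyde carbon is C-1 by definition.
This places a chloro group at C-4.
The name is 4-chlorononanal.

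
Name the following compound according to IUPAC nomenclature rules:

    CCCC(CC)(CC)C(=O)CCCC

The longest chain bearing the carbonyl is 9 carbons long (nonane).
The principal characteristic group is a ketone (C=O on an internal carbon), named with the suffix -one.
The numbering direction is chosen so that the substituent locant set {4,4} is lower than {6,6} at the first point of difference.
With this numbering: the carbonyl at C-5; two ethyl groups at C-4.
Putting it together: 4,4-diethylnonan-5-one.

4,4-diethylnonan-5-one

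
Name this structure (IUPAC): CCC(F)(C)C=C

The longest chain bearing the multiple bond is 5 carbons long (pentane).
The chain contains a C=C double bond, so the unsaturation ending is -ene.
Choose the numbering such that numbering from this end puts the double bond at C-1 rather than C-4.
That gives the double bond between C-1 and C-2; a fluoro group at C-3; a methyl group at C-3.
The substituents are ordered alphabetically, ignoring any di-/tri- multipliers.
Assembling the pieces gives 3-fluoro-3-methylpent-1-ene.

3-fluoro-3-methylpent-1-ene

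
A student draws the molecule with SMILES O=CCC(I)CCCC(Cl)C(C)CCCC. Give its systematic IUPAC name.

7-chloro-3-iodo-8-methyldodecanal

The longest carbon chain that includes the –CHO group has 12 carbons, so the parent hydride is dodecane.
The highest-priority functional group is an aldehyde (terminal –CHO), so the name ends in -al.
Choose the numbering such that the aldehyde carbon is C-1 by definition.
This places a chloro group at C-7; an iodo group at C-3; a methyl group at C-8.
Substituent prefixes are cited in alphabetical order (multiplying prefixes like di-/tri- are ignored for ordering).
Assembling the pieces gives 7-chloro-3-iodo-8-methyldodecanal.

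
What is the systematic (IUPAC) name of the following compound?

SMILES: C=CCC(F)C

Counting along the main chain through the multiple bond gives 5 carbons: the parent is pentane.
A C=C double bond in the chain gives the infix -ene-.
Choose the numbering such that numbering from this end puts the double bond at C-1 rather than C-4.
This places the double bond between C-1 and C-2; a fluoro group at C-4.
Putting it together: 4-fluoropent-1-ene.

4-fluoropent-1-ene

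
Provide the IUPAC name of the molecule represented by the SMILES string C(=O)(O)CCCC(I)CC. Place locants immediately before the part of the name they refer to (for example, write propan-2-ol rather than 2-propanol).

5-iodoheptanoic acid

The longest chain bearing the –COOH group is 7 carbons long (heptane).
A carboxylic acid (terminal –COOH) is the principal characteristic group, giving the suffix -oic acid.
The numbering direction is chosen so that the carboxylic acid carbon is C-1 by definition.
With this numbering: an iodo group at C-5.
Putting it together: 5-iodoheptanoic acid.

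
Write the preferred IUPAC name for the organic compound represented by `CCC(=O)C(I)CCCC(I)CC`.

The longest chain bearing the carbonyl is 10 carbons long (decane).
The principal characteristic group is a ketone (C=O on an internal carbon), named with the suffix -one.
Number the chain so that numbering from this end puts the carbonyl group at C-3 rather than C-8.
That gives the carbonyl at C-3; iodo groups at C-4 and C-8.
Assembling the pieces gives 4,8-diiododecan-3-one.

4,8-diiododecan-3-one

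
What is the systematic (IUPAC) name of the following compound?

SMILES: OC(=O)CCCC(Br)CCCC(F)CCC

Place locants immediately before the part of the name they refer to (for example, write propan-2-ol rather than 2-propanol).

The longest chain bearing the –COOH group is 12 carbons long (dodecane).
A carboxylic acid (terminal –COOH) is the principal characteristic group, giving the suffix -oic acid.
The numbering direction is chosen so that the carboxylic acid carbon is C-1 by definition.
That gives a bromo group at C-5; a fluoro group at C-9.
Prefixes are listed alphabetically: bromo, fluoro.
The name is 5-bromo-9-fluorododecanoic acid.

5-bromo-9-fluorododecanoic acid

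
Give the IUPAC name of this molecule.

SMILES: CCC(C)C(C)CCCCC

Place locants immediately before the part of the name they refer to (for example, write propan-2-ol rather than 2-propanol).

The parent chain contains 9 carbons (nonane).
Number the chain so that the substituent locant set {3,4} is lower than {6,7} at the first point of difference.
This places methyl groups at C-3 and C-4.
Assembling the pieces gives 3,4-dimethylnonane.

3,4-dimethylnonane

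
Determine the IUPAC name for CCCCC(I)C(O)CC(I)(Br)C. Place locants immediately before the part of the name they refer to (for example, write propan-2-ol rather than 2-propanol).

2-bromo-2,5-diiodononan-4-ol

The longest carbon chain that includes the –OH group has 9 carbons, so the parent hydride is nonane.
The highest-priority functional group is an alcohol (–OH), so the name ends in -ol.
Choose the numbering such that numbering from this end puts the hydroxyl group at C-4 rather than C-6.
That gives the hydroxyl at C-4; a bromo group at C-2; iodo groups at C-2 and C-5.
The substituents are ordered alphabetically, ignoring any di-/tri- multipliers.
Assembling the pieces gives 2-bromo-2,5-diiodononan-4-ol.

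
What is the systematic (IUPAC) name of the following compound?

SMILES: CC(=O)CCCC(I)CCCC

Counting along the main chain through the carbonyl gives 10 carbons: the parent is decane.
A ketone (C=O on an internal carbon) is the principal characteristic group, giving the suffix -one.
Choose the numbering such that numbering from this end puts the carbonyl group at C-2 rather than C-9.
With this numbering: the carbonyl at C-2; an iodo group at C-6.
Putting it together: 6-iododecan-2-one.

6-iododecan-2-one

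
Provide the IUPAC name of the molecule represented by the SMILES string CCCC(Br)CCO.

The longest chain bearing the –OH group is 6 carbons long (hexane).
An alcohol (–OH) is the principal characteristic group, giving the suffix -ol.
Number the chain so that numbering from this end puts the hydroxyl group at C-1 rather than C-6.
That gives the hydroxyl at C-1; a bromo group at C-3.
The name is 3-bromohexan-1-ol.

3-bromohexan-1-ol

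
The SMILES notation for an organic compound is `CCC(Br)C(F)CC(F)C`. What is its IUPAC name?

The longest continuous carbon chain has 7 atoms, so the parent hydride is heptane.
Number the chain so that the substituent locant set {2,4,5} is lower than {3,4,6} at the first point of difference.
That gives a bromo group at C-5; fluoro groups at C-2 and C-4.
Substituent prefixes are cited in alphabetical order (multiplying prefixes like di-/tri- are ignored for ordering).
Putting it together: 5-bromo-2,4-difluoroheptane.

5-bromo-2,4-difluoroheptane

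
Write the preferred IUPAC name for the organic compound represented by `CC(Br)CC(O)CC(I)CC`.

Counting along the main chain through the –OH group gives 8 carbons: the parent is octane.
The principal characteristic group is an alcohol (–OH), named with the suffix -ol.
Choose the numbering such that numbering from this end puts the hydroxyl group at C-4 rather than C-5.
That gives the hydroxyl at C-4; a bromo group at C-2; an iodo group at C-6.
Substituent prefixes are cited in alphabetical order (multiplying prefixes like di-/tri- are ignored for ordering).
Assembling the pieces gives 2-bromo-6-iodooctan-4-ol.

2-bromo-6-iodooctan-4-ol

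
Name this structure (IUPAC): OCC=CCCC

hex-2-en-1-ol

The longest carbon chain that includes the –OH group and the multiple bond has 6 carbons, so the parent hydride is hexane.
The highest-priority functional group is an alcohol (–OH), so the name ends in -ol.
There is one C=C double bond, indicated by the ending -ene.
The numbering direction is chosen so that numbering from this end puts the hydroxyl group at C-1 rather than C-6.
With this numbering: the hydroxyl at C-1; the double bond between C-2 and C-3.
Assembling the pieces gives hex-2-en-1-ol.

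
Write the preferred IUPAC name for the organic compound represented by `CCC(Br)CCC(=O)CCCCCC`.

3-bromododecan-6-one

Counting along the main chain through the carbonyl gives 12 carbons: the parent is dodecane.
The highest-priority functional group is a ketone (C=O on an internal carbon), so the name ends in -one.
The numbering direction is chosen so that numbering from this end puts the carbonyl group at C-6 rather than C-7.
With this numbering: the carbonyl at C-6; a bromo group at C-3.
Assembling the pieces gives 3-bromododecan-6-one.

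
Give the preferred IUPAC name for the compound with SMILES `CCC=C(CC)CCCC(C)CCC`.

The longest chain bearing the multiple bond is 11 carbons long (undecane).
There is one C=C double bond, indicated by the ending -ene.
The numbering direction is chosen so that numbering from this end puts the double bond at C-3 rather than C-8.
With this numbering: the double bond between C-3 and C-4; an ethyl group at C-4; a methyl group at C-8.
Substituent prefixes are cited in alphabetical order (multiplying prefixes like di-/tri- are ignored for ordering).
Putting it together: 4-ethyl-8-methylundec-3-ene.

4-ethyl-8-methylundec-3-ene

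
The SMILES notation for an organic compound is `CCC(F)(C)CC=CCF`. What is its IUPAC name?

Counting along the main chain through the multiple bond gives 7 carbons: the parent is heptane.
There is one C=C double bond, indicated by the ending -ene.
Number the chain so that numbering from this end puts the double bond at C-2 rather than C-5.
That gives the double bond between C-2 and C-3; fluoro groups at C-1 and C-5; a methyl group at C-5.
Substituent prefixes are cited in alphabetical order (multiplying prefixes like di-/tri- are ignored for ordering).
Assembling the pieces gives 1,5-difluoro-5-methylhept-2-ene.

1,5-difluoro-5-methylhept-2-ene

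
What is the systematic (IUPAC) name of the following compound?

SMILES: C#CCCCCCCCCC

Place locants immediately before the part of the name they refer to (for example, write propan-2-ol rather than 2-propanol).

The longest carbon chain that includes the multiple bond has 11 carbons, so the parent hydride is undecane.
There is one C≡C triple bond, indicated by the ending -yne.
Number the chain so that numbering from this end puts the triple bond at C-1 rather than C-10.
With this numbering: the triple bond between C-1 and C-2.
The name is undec-1-yne.

undec-1-yne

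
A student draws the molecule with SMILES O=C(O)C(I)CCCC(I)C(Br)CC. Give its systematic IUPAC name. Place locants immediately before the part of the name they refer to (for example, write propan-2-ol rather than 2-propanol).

Counting along the main chain through the –COOH group gives 9 carbons: the parent is nonane.
The principal characteristic group is a carboxylic acid (terminal –COOH), named with the suffix -oic acid.
Choose the numbering such that the carboxylic acid carbon is C-1 by definition.
That gives a bromo group at C-7; iodo groups at C-2 and C-6.
Prefixes are listed alphabetically: bromo, iodo.
The name is 7-bromo-2,6-diiodononanoic acid.

7-bromo-2,6-diiodononanoic acid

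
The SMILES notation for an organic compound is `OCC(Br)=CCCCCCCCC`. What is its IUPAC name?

Counting along the main chain through the –OH group and the multiple bond gives 11 carbons: the parent is undecane.
The highest-priority functional group is an alcohol (–OH), so the name ends in -ol.
The chain contains a C=C double bond, so the unsaturation ending is -ene.
The numbering direction is chosen so that numbering from this end puts the hydroxyl group at C-1 rather than C-11.
This places the hydroxyl at C-1; the double bond between C-2 and C-3; a bromo group at C-2.
Assembling the pieces gives 2-bromoundec-2-en-1-ol.

2-bromoundec-2-en-1-ol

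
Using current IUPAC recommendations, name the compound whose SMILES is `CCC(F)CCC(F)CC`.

The longest continuous carbon chain has 8 atoms, so the parent hydride is octane.
Both numbering directions give the same locant set; either may be used.
This places fluoro groups at C-3 and C-6.
Putting it together: 3,6-difluorooctane.

3,6-difluorooctane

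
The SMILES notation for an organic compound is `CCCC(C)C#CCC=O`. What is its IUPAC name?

The longest carbon chain that includes the –CHO group and the multiple bond has 8 carbons, so the parent hydride is octane.
An aldehyde (terminal –CHO) is the principal characteristic group, giving the suffix -al.
There is one C≡C triple bond, indicated by the ending -yne.
Number the chain so that the aldehyde carbon is C-1 by definition.
This places the triple bond between C-3 and C-4; a methyl group at C-5.
Assembling the pieces gives 5-methyloct-3-ynal.

5-methyloct-3-ynal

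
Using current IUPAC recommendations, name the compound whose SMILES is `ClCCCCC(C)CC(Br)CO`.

2-bromo-8-chloro-4-methyloctan-1-ol

The longest carbon chain that includes the –OH group has 8 carbons, so the parent hydride is octane.
The highest-priority functional group is an alcohol (–OH), so the name ends in -ol.
Number the chain so that numbering from this end puts the hydroxyl group at C-1 rather than C-8.
That gives the hydroxyl at C-1; a bromo group at C-2; a chloro group at C-8; a methyl group at C-4.
The substituents are ordered alphabetically, ignoring any di-/tri- multipliers.
The name is 2-bromo-8-chloro-4-methyloctan-1-ol.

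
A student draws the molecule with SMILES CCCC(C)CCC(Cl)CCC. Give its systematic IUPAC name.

The longest carbon chain is 10 atoms: the parent is decane.
The numbering direction is chosen so that the locant sets are identical either way, so the alphabetically earlier chloro substituent takes the lower locant (4 rather than 7).
With this numbering: a chloro group at C-4; a methyl group at C-7.
Prefixes are listed alphabetically: chloro, methyl.
Assembling the pieces gives 4-chloro-7-methyldecane.

4-chloro-7-methyldecane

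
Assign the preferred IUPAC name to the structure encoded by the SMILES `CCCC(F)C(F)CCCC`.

4,5-difluorononane

The parent chain contains 9 carbons (nonane).
Number the chain so that the substituent locant set {4,5} is lower than {5,6} at the first point of difference.
With this numbering: fluoro groups at C-4 and C-5.
Assembling the pieces gives 4,5-difluorononane.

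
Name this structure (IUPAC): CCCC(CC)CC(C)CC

The parent chain contains 8 carbons (octane).
The numbering direction is chosen so that the substituent locant set {3,5} is lower than {4,6} at the first point of difference.
With this numbering: an ethyl group at C-5; a methyl group at C-3.
Prefixes are listed alphabetically: ethyl, methyl.
Assembling the pieces gives 5-ethyl-3-methyloctane.

5-ethyl-3-methyloctane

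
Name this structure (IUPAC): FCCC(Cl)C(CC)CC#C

5-chloro-4-ethyl-7-fluorohept-1-yne

The longest carbon chain that includes the multiple bond has 7 carbons, so the parent hydride is heptane.
There is one C≡C triple bond, indicated by the ending -yne.
Choose the numbering such that numbering from this end puts the triple bond at C-1 rather than C-6.
That gives the triple bond between C-1 and C-2; a chloro group at C-5; an ethyl group at C-4; a fluoro group at C-7.
The substituents are ordered alphabetically, ignoring any di-/tri- multipliers.
Putting it together: 5-chloro-4-ethyl-7-fluorohept-1-yne.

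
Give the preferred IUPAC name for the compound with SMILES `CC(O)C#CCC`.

hex-3-yn-2-ol

The longest chain bearing the –OH group and the multiple bond is 6 carbons long (hexane).
The highest-priority functional group is an alcohol (–OH), so the name ends in -ol.
A C≡C triple bond in the chain gives the infix -yne-.
The numbering direction is chosen so that numbering from this end puts the hydroxyl group at C-2 rather than C-5.
That gives the hydroxyl at C-2; the triple bond between C-3 and C-4.
The name is hex-3-yn-2-ol.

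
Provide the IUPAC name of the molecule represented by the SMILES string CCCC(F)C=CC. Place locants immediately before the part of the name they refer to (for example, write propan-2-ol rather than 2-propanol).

The longest chain bearing the multiple bond is 7 carbons long (heptane).
The chain contains a C=C double bond, so the unsaturation ending is -ene.
Choose the numbering such that numbering from this end puts the double bond at C-2 rather than C-5.
With this numbering: the double bond between C-2 and C-3; a fluoro group at C-4.
Assembling the pieces gives 4-fluorohept-2-ene.

4-fluorohept-2-ene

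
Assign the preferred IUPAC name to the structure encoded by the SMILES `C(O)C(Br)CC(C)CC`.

2-bromo-4-methylhexan-1-ol

The longest carbon chain that includes the –OH group has 6 carbons, so the parent hydride is hexane.
An alcohol (–OH) is the principal characteristic group, giving the suffix -ol.
The numbering direction is chosen so that numbering from this end puts the hydroxyl group at C-1 rather than C-6.
With this numbering: the hydroxyl at C-1; a bromo group at C-2; a methyl group at C-4.
Prefixes are listed alphabetically: bromo, methyl.
Putting it together: 2-bromo-4-methylhexan-1-ol.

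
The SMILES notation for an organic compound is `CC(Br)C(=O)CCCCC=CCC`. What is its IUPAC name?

The longest carbon chain that includes the carbonyl and the multiple bond has 11 carbons, so the parent hydride is undecane.
A ketone (C=O on an internal carbon) is the principal characteristic group, giving the suffix -one.
There is one C=C double bond, indicated by the ending -ene.
Number the chain so that numbering from this end puts the carbonyl group at C-3 rather than C-9.
That gives the carbonyl at C-3; the double bond between C-8 and C-9; a bromo group at C-2.
The name is 2-bromoundec-8-en-3-one.

2-bromoundec-8-en-3-one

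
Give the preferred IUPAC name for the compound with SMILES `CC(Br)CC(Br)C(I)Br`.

1,2,4-tribromo-1-iodopentane

The parent chain contains 5 carbons (pentane).
Choose the numbering such that the substituent locant set {1,1,2,4} is lower than {2,4,5,5} at the first point of difference.
That gives bromo groups at C-1 and C-2 and C-4; an iodo group at C-1.
The substituents are ordered alphabetically, ignoring any di-/tri- multipliers.
Putting it together: 1,2,4-tribromo-1-iodopentane.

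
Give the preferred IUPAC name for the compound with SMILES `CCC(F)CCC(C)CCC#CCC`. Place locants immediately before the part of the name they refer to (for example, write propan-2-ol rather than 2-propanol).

The longest chain bearing the multiple bond is 12 carbons long (dodecane).
A C≡C triple bond in the chain gives the infix -yne-.
The numbering direction is chosen so that numbering from this end puts the triple bond at C-3 rather than C-9.
That gives the triple bond between C-3 and C-4; a fluoro group at C-10; a methyl group at C-7.
Prefixes are listed alphabetically: fluoro, methyl.
The name is 10-fluoro-7-methyldodec-3-yne.

10-fluoro-7-methyldodec-3-yne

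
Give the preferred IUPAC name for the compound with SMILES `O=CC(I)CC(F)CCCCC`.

4-fluoro-2-iodononanal

The longest carbon chain that includes the –CHO group has 9 carbons, so the parent hydride is nonane.
An aldehyde (terminal –CHO) is the principal characteristic group, giving the suffix -al.
Number the chain so that the aldehyde carbon is C-1 by definition.
With this numbering: a fluoro group at C-4; an iodo group at C-2.
Substituent prefixes are cited in alphabetical order (multiplying prefixes like di-/tri- are ignored for ordering).
Assembling the pieces gives 4-fluoro-2-iodononanal.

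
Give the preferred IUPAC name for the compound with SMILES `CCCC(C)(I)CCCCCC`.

The longest continuous carbon chain has 10 atoms, so the parent hydride is decane.
Choose the numbering such that the substituent locant set {4,4} is lower than {7,7} at the first point of difference.
This places an iodo group at C-4; a methyl group at C-4.
Prefixes are listed alphabetically: iodo, methyl.
The name is 4-iodo-4-methyldecane.

4-iodo-4-methyldecane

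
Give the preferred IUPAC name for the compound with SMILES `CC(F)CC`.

The parent chain contains 4 carbons (butane).
The numbering direction is chosen so that the substituent locant set {2} is lower than {3} at the first point of difference.
This places a fluoro group at C-2.
The name is 2-fluorobutane.

2-fluorobutane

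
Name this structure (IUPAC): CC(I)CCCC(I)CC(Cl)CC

The longest continuous carbon chain has 10 atoms, so the parent hydride is decane.
The numbering direction is chosen so that the substituent locant set {2,6,8} is lower than {3,5,9} at the first point of difference.
This places a chloro group at C-8; iodo groups at C-2 and C-6.
Substituent prefixes are cited in alphabetical order (multiplying prefixes like di-/tri- are ignored for ordering).
The name is 8-chloro-2,6-diiododecane.

8-chloro-2,6-diiododecane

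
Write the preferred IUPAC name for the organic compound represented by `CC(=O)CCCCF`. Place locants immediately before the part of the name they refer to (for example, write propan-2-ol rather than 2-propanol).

6-fluorohexan-2-one

The longest chain bearing the carbonyl is 6 carbons long (hexane).
A ketone (C=O on an internal carbon) is the principal characteristic group, giving the suffix -one.
The numbering direction is chosen so that numbering from this end puts the carbonyl group at C-2 rather than C-5.
With this numbering: the carbonyl at C-2; a fluoro group at C-6.
The name is 6-fluorohexan-2-one.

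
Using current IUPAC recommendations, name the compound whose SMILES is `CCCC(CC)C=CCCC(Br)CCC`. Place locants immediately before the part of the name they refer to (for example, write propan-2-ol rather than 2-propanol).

Counting along the main chain through the multiple bond gives 12 carbons: the parent is dodecane.
A C=C double bond in the chain gives the infix -ene-.
The numbering direction is chosen so that numbering from this end puts the double bond at C-5 rather than C-7.
This places the double bond between C-5 and C-6; a bromo group at C-9; an ethyl group at C-4.
Prefixes are listed alphabetically: bromo, ethyl.
Putting it together: 9-bromo-4-ethyldodec-5-ene.

9-bromo-4-ethyldodec-5-ene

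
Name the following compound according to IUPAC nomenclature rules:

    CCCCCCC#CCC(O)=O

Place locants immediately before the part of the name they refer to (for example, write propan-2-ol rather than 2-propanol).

The longest chain bearing the –COOH group and the multiple bond is 10 carbons long (decane).
The principal characteristic group is a carboxylic acid (terminal –COOH), named with the suffix -oic acid.
A C≡C triple bond in the chain gives the infix -yne-.
The numbering direction is chosen so that the carboxylic acid carbon is C-1 by definition.
That gives the triple bond between C-3 and C-4.
The name is dec-3-ynoic acid.

dec-3-ynoic acid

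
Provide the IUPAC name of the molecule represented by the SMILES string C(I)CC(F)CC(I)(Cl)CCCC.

The longest continuous carbon chain has 9 atoms, so the parent hydride is nonane.
The numbering direction is chosen so that the substituent locant set {1,3,5,5} is lower than {5,5,7,9} at the first point of difference.
That gives a chloro group at C-5; a fluoro group at C-3; iodo groups at C-1 and C-5.
Prefixes are listed alphabetically: chloro, fluoro, iodo.
Assembling the pieces gives 5-chloro-3-fluoro-1,5-diiodononane.

5-chloro-3-fluoro-1,5-diiodononane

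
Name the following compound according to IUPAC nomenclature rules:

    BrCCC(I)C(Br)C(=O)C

3,6-dibromo-4-iodohexan-2-one

The longest chain bearing the carbonyl is 6 carbons long (hexane).
A ketone (C=O on an internal carbon) is the principal characteristic group, giving the suffix -one.
The numbering direction is chosen so that numbering from this end puts the carbonyl group at C-2 rather than C-5.
With this numbering: the carbonyl at C-2; bromo groups at C-3 and C-6; an iodo group at C-4.
Prefixes are listed alphabetically: bromo, iodo.
Assembling the pieces gives 3,6-dibromo-4-iodohexan-2-one.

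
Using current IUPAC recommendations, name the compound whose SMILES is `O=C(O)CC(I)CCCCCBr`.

Counting along the main chain through the –COOH group gives 8 carbons: the parent is octane.
A carboxylic acid (terminal –COOH) is the principal characteristic group, giving the suffix -oic acid.
The numbering direction is chosen so that the carboxylic acid carbon is C-1 by definition.
That gives a bromo group at C-8; an iodo group at C-3.
The substituents are ordered alphabetically, ignoring any di-/tri- multipliers.
Putting it together: 8-bromo-3-iodooctanoic acid.

8-bromo-3-iodooctanoic acid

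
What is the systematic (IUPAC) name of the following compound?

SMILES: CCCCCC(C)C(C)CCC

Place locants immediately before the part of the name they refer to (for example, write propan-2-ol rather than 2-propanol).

The parent chain contains 10 carbons (decane).
Choose the numbering such that the substituent locant set {4,5} is lower than {6,7} at the first point of difference.
That gives methyl groups at C-4 and C-5.
The name is 4,5-dimethyldecane.

4,5-dimethyldecane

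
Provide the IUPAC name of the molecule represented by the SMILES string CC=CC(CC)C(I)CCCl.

Counting along the main chain through the multiple bond gives 7 carbons: the parent is heptane.
A C=C double bond in the chain gives the infix -ene-.
Choose the numbering such that numbering from this end puts the double bond at C-2 rather than C-5.
That gives the double bond between C-2 and C-3; a chloro group at C-7; an ethyl group at C-4; an iodo group at C-5.
Prefixes are listed alphabetically: chloro, ethyl, iodo.
The name is 7-chloro-4-ethyl-5-iodohept-2-ene.

7-chloro-4-ethyl-5-iodohept-2-ene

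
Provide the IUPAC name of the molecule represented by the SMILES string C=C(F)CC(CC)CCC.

4-ethyl-2-fluorohept-1-ene

Counting along the main chain through the multiple bond gives 7 carbons: the parent is heptane.
There is one C=C double bond, indicated by the ending -ene.
Number the chain so that numbering from this end puts the double bond at C-1 rather than C-6.
That gives the double bond between C-1 and C-2; an ethyl group at C-4; a fluoro group at C-2.
The substituents are ordered alphabetically, ignoring any di-/tri- multipliers.
Assembling the pieces gives 4-ethyl-2-fluorohept-1-ene.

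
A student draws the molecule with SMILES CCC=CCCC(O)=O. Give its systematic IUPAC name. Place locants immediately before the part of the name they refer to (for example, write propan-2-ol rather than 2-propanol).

hept-4-enoic acid

The longest chain bearing the –COOH group and the multiple bond is 7 carbons long (heptane).
The highest-priority functional group is a carboxylic acid (terminal –COOH), so the name ends in -oic acid.
There is one C=C double bond, indicated by the ending -ene.
Number the chain so that the carboxylic acid carbon is C-1 by definition.
With this numbering: the double bond between C-4 and C-5.
Assembling the pieces gives hept-4-enoic acid.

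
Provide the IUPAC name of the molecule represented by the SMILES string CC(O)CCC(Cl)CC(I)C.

The longest carbon chain that includes the –OH group has 8 carbons, so the parent hydride is octane.
The highest-priority functional group is an alcohol (–OH), so the name ends in -ol.
Choose the numbering such that numbering from this end puts the hydroxyl group at C-2 rather than C-7.
With this numbering: the hydroxyl at C-2; a chloro group at C-5; an iodo group at C-7.
The substituents are ordered alphabetically, ignoring any di-/tri- multipliers.
Assembling the pieces gives 5-chloro-7-iodooctan-2-ol.

5-chloro-7-iodooctan-2-ol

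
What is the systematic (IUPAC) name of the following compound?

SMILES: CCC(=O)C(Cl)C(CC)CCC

4-chloro-5-ethyloctan-3-one

The longest chain bearing the carbonyl is 8 carbons long (octane).
The principal characteristic group is a ketone (C=O on an internal carbon), named with the suffix -one.
Choose the numbering such that numbering from this end puts the carbonyl group at C-3 rather than C-6.
With this numbering: the carbonyl at C-3; a chloro group at C-4; an ethyl group at C-5.
Prefixes are listed alphabetically: chloro, ethyl.
Putting it together: 4-chloro-5-ethyloctan-3-one.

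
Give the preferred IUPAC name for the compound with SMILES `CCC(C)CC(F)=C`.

The longest chain bearing the multiple bond is 6 carbons long (hexane).
There is one C=C double bond, indicated by the ending -ene.
Choose the numbering such that numbering from this end puts the double bond at C-1 rather than C-5.
With this numbering: the double bond between C-1 and C-2; a fluoro group at C-2; a methyl group at C-4.
Prefixes are listed alphabetically: fluoro, methyl.
Assembling the pieces gives 2-fluoro-4-methylhex-1-ene.

2-fluoro-4-methylhex-1-ene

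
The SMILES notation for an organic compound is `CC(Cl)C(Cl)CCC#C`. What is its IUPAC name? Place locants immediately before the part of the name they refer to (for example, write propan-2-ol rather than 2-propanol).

5,6-dichlorohept-1-yne

The longest chain bearing the multiple bond is 7 carbons long (heptane).
The chain contains a C≡C triple bond, so the unsaturation ending is -yne.
Choose the numbering such that numbering from this end puts the triple bond at C-1 rather than C-6.
This places the triple bond between C-1 and C-2; chloro groups at C-5 and C-6.
Assembling the pieces gives 5,6-dichlorohept-1-yne.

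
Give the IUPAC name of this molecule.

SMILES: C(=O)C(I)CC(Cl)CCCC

4-chloro-2-iodooctanal

The longest carbon chain that includes the –CHO group has 8 carbons, so the parent hydride is octane.
An aldehyde (terminal –CHO) is the principal characteristic group, giving the suffix -al.
Choose the numbering such that the aldehyde carbon is C-1 by definition.
This places a chloro group at C-4; an iodo group at C-2.
Substituent prefixes are cited in alphabetical order (multiplying prefixes like di-/tri- are ignored for ordering).
The name is 4-chloro-2-iodooctanal.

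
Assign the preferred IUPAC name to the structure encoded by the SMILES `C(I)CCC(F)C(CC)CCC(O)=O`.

Counting along the main chain through the –COOH group gives 8 carbons: the parent is octane.
The highest-priority functional group is a carboxylic acid (terminal –COOH), so the name ends in -oic acid.
The numbering direction is chosen so that the carboxylic acid carbon is C-1 by definition.
With this numbering: an ethyl group at C-4; a fluoro group at C-5; an iodo group at C-8.
Substituent prefixes are cited in alphabetical order (multiplying prefixes like di-/tri- are ignored for ordering).
Assembling the pieces gives 4-ethyl-5-fluoro-8-iodooctanoic acid.

4-ethyl-5-fluoro-8-iodooctanoic acid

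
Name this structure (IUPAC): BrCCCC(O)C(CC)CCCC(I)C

The longest carbon chain that includes the –OH group has 10 carbons, so the parent hydride is decane.
An alcohol (–OH) is the principal characteristic group, giving the suffix -ol.
Number the chain so that numbering from this end puts the hydroxyl group at C-4 rather than C-7.
This places the hydroxyl at C-4; a bromo group at C-1; an ethyl group at C-5; an iodo group at C-9.
Prefixes are listed alphabetically: bromo, ethyl, iodo.
The name is 1-bromo-5-ethyl-9-iododecan-4-ol.

1-bromo-5-ethyl-9-iododecan-4-ol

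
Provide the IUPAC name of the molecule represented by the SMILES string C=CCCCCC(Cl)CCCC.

The longest carbon chain that includes the multiple bond has 11 carbons, so the parent hydride is undecane.
The chain contains a C=C double bond, so the unsaturation ending is -ene.
The numbering direction is chosen so that numbering from this end puts the double bond at C-1 rather than C-10.
With this numbering: the double bond between C-1 and C-2; a chloro group at C-7.
Putting it together: 7-chloroundec-1-ene.

7-chloroundec-1-ene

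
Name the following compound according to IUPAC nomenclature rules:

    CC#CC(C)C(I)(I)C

5,5-diiodo-4-methylhex-2-yne

Counting along the main chain through the multiple bond gives 6 carbons: the parent is hexane.
The chain contains a C≡C triple bond, so the unsaturation ending is -yne.
Number the chain so that numbering from this end puts the triple bond at C-2 rather than C-4.
This places the triple bond between C-2 and C-3; two iodo groups at C-5; a methyl group at C-4.
Prefixes are listed alphabetically: iodo, methyl.
Assembling the pieces gives 5,5-diiodo-4-methylhex-2-yne.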